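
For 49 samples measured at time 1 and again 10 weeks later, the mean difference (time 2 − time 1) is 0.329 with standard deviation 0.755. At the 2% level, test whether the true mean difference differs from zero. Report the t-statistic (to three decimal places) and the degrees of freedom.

t = 3.050, df = 48

H0: μ_d = 0; H1: μ_d ≠ 0 (paired t-test on the differences, two-sided).
t = d̄/(s_d/√n) = 0.329/(0.755/√49) = 3.050
df = n − 1 = 48
Two-sided p-value ≈ 0.004
Since p ≈ 0.004 < α = 0.02, reject H0; the evidence is statistically significant.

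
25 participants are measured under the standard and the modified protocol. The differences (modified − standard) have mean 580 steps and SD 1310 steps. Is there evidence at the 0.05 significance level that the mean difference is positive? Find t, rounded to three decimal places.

H0: μ_d = 0; H1: μ_d > 0 (paired t-test on the differences, right-tailed).
t = d̄/(s_d/√n) = 580/(1310/√25) = 2.214
df = n − 1 = 24
p-value = P(T ≥ 2.214) ≈ 0.0183
Since p ≈ 0.0183 < α = 0.05, reject H0; the evidence is statistically significant.

2.214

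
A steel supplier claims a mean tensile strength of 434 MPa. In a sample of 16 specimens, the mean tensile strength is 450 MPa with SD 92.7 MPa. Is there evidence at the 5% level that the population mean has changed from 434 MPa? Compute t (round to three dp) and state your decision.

H0: μ = 434; H1: μ ≠ 434 (one-sample t-test, two-sided).
t = (x̄ − μ₀)/(s/√n) = (450 − 434)/(92.7/√16) = 0.690
df = n − 1 = 15
Two-sided p-value ≈ 0.5005
Since p ≈ 0.5005 > α = 0.05, fail to reject H0; the data do not provide sufficient evidence against H0.

t = 0.690; fail to reject H0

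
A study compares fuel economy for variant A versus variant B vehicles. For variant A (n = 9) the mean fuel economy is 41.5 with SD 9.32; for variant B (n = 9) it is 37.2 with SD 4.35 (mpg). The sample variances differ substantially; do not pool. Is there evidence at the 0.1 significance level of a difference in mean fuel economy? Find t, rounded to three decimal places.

1.254

Let group 1 = variant A, group 2 = variant B. H0: μ_1 = μ_2; H1: μ_1 ≠ μ_2 (Welch's two-sample t-test, two-sided).
t = (x̄_1 − x̄_2)/√(s_1²/n_1 + s_2²/n_2) = (41.5 − 37.2)/√(9.32²/9 + 4.35²/9) = 1.254
Welch–Satterthwaite df ≈ 11.33
Two-sided p-value ≈ 0.235
Since p ≈ 0.235 > α = 0.1, fail to reject H0; the data do not provide sufficient evidence against H0.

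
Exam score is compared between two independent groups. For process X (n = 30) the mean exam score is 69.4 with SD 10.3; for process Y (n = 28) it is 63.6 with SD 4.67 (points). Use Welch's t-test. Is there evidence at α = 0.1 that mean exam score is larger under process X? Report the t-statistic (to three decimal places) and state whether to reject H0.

Let group 1 = process X, group 2 = process Y. H0: μ_1 = μ_2; H1: μ_1 > μ_2 (Welch's two-sample t-test, right-tailed).
t = (x̄_1 − x̄_2)/√(s_1²/n_1 + s_2²/n_2) = (69.4 − 63.6)/√(10.3²/30 + 4.67²/28) = 2.792
Welch–Satterthwaite df ≈ 41.04
p-value = P(T ≥ 2.792) ≈ 0.0040
Since p ≈ 0.0040 < α = 0.1, reject H0; the data support H1.

t = 2.792; reject H0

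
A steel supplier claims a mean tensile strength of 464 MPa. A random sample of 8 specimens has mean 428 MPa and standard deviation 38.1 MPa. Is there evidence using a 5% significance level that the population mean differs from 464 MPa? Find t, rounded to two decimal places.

H0: μ = 464; H1: μ ≠ 464 (one-sample t-test, two-sided).
t = (x̄ − μ₀)/(s/√n) = (428 − 464)/(38.1/√8) = -2.67
df = n − 1 = 7
Two-sided p-value ≈ 0.0319
Since p ≈ 0.0319 < α = 0.05, reject H0; the evidence is statistically significant.

-2.67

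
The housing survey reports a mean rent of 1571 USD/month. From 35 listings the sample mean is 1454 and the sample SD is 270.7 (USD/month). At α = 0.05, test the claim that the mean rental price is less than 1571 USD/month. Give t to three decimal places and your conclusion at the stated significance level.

t = -2.557; reject H0

H0: μ = 1571; H1: μ < 1571 (one-sample t-test, left-tailed).
t = (x̄ − μ₀)/(s/√n) = (1454 − 1571)/(270.7/√35) = -2.557
df = n − 1 = 34
p-value = P(T ≤ -2.557) ≈ 0.0076
Since p ≈ 0.0076 < α = 0.05, reject H0; the evidence is statistically significant.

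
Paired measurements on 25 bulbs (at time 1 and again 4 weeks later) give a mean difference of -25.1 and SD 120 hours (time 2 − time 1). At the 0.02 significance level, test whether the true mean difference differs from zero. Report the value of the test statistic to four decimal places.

H0: μ_d = 0; H1: μ_d ≠ 0 (paired t-test on the differences, two-sided).
t = d̄/(s_d/√n) = -25.1/(120/√25) = -1.0458
df = n − 1 = 24
Two-sided p-value ≈ 0.306
Since p ≈ 0.306 > α = 0.02, fail to reject H0; the data do not provide sufficient evidence against H0.

-1.0458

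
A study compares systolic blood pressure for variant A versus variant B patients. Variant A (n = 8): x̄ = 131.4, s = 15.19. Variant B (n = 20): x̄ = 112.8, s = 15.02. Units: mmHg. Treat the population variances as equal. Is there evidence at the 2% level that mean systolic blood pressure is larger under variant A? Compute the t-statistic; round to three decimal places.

Let group 1 = variant A, group 2 = variant B. H0: μ_1 = μ_2; H1: μ_1 > μ_2 (two-sample pooled-variance t-test, right-tailed).
s_p² = [(8−1)·15.19² + (20−1)·15.02²]/(8+20−2) = 226.983
t = (131.4 − 112.8)/√[226.983·(1/8 + 1/20)] = 2.951
df = n₁ + n₂ − 2 = 26
p-value = P(T ≥ 2.951) ≈ 0.0033
Since p ≈ 0.0033 < α = 0.02, reject H0; the evidence is statistically significant.

2.951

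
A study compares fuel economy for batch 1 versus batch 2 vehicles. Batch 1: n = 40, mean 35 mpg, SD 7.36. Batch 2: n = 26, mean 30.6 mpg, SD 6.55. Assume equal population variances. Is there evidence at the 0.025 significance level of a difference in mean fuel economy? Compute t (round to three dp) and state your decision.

t = 2.476; reject H0

Let group 1 = batch 1, group 2 = batch 2. H0: μ_1 = μ_2; H1: μ_1 ≠ μ_2 (two-sample pooled-variance t-test, two-sided).
s_p² = [(40−1)·7.36² + (26−1)·6.55²]/(40+26−2) = 49.7684
t = (35 − 30.6)/√[49.7684·(1/40 + 1/26)] = 2.476
df = n₁ + n₂ − 2 = 64
Two-sided p-value ≈ 0.0159
Since p ≈ 0.0159 < α = 0.025, reject H0; the evidence is statistically significant.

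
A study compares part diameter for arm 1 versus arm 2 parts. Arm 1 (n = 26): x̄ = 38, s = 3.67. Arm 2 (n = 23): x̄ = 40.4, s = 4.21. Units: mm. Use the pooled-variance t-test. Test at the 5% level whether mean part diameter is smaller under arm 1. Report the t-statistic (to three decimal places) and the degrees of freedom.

t = -2.132, df = 47

Let group 1 = arm 1, group 2 = arm 2. H0: μ_1 = μ_2; H1: μ_1 < μ_2 (two-sample pooled-variance t-test, left-tailed).
s_p² = [(26−1)·3.67² + (23−1)·4.21²]/(26+23−2) = 15.4607
t = (38 − 40.4)/√[15.4607·(1/26 + 1/23)] = -2.132
df = n₁ + n₂ − 2 = 47
p-value = P(T ≤ -2.132) ≈ 0.019
Since p ≈ 0.019 < α = 0.05, reject H0; the evidence is statistically significant.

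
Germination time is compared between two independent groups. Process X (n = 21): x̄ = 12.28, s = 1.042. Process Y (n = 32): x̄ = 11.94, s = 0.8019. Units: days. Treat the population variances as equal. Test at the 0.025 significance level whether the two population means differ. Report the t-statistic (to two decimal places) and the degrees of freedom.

Let group 1 = process X, group 2 = process Y. H0: μ_1 = μ_2; H1: μ_1 ≠ μ_2 (two-sample pooled-variance t-test, two-sided).
s_p² = [(21−1)·1.042² + (32−1)·0.8019²]/(21+32−2) = 0.816659
t = (12.28 − 11.94)/√[0.816659·(1/21 + 1/32)] = 1.34
df = n₁ + n₂ − 2 = 51
Two-sided p-value ≈ 0.1863
Since p ≈ 0.1863 > α = 0.025, fail to reject H0; the data do not provide sufficient evidence against H0.

t = 1.34, df = 51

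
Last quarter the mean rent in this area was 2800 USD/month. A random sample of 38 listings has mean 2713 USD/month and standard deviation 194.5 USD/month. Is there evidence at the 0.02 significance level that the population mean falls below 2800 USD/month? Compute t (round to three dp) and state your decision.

H0: μ = 2800; H1: μ < 2800 (one-sample t-test, left-tailed).
t = (x̄ − μ₀)/(s/√n) = (2713 − 2800)/(194.5/√38) = -2.757
df = n − 1 = 37
p-value = P(T ≤ -2.757) ≈ 0.0045
Since p ≈ 0.0045 < α = 0.02, reject H0; the evidence is statistically significant.

t = -2.757; reject H0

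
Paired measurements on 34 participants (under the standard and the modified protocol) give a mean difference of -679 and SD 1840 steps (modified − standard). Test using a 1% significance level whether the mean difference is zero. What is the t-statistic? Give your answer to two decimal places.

-2.15

H0: μ_d = 0; H1: μ_d ≠ 0 (paired t-test on the differences, two-sided).
t = d̄/(s_d/√n) = -679/(1840/√34) = -2.15
df = n − 1 = 33
Two-sided p-value ≈ 0.039
Since p ≈ 0.039 > α = 0.01, fail to reject H0; the evidence is not statistically significant.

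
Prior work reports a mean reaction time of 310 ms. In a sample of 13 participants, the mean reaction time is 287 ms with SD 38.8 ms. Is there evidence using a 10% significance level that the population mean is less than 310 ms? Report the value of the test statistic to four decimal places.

H0: μ = 310; H1: μ < 310 (one-sample t-test, left-tailed).
t = (x̄ − μ₀)/(s/√n) = (287 − 310)/(38.8/√13) = -2.1373
df = n − 1 = 12
p-value = P(T ≤ -2.1373) ≈ 0.0269
Since p ≈ 0.0269 < α = 0.1, reject H0; the data support H1.

-2.1373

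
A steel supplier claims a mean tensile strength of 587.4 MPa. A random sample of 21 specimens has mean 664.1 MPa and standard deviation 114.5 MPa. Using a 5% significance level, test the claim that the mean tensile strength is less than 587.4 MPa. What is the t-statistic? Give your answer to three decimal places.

H0: μ = 587.4; H1: μ < 587.4 (one-sample t-test, left-tailed).
t = (x̄ − μ₀)/(s/√n) = (664.1 − 587.4)/(114.5/√21) = 3.070
df = n − 1 = 20
p-value = P(T ≤ 3.070) ≈ 0.9970
Since p ≈ 0.9970 > α = 0.05, fail to reject H0; the evidence is not statistically significant.

3.070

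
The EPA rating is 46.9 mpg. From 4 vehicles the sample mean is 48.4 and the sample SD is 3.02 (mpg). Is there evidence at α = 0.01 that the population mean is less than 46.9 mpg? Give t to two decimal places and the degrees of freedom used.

H0: μ = 46.9; H1: μ < 46.9 (one-sample t-test, left-tailed).
t = (x̄ − μ₀)/(s/√n) = (48.4 − 46.9)/(3.02/√4) = 0.99
df = n − 1 = 3
p-value = P(T ≤ 0.99) ≈ 0.803
Since p ≈ 0.803 > α = 0.01, fail to reject H0; the evidence is not statistically significant.

t = 0.99, df = 3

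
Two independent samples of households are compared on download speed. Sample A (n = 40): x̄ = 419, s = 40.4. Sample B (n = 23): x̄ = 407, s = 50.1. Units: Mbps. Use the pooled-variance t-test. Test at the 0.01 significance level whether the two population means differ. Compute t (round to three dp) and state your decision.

t = 1.039; fail to reject H0

Let group 1 = sample A, group 2 = sample B. H0: μ_1 = μ_2; H1: μ_1 ≠ μ_2 (two-sample pooled-variance t-test, two-sided).
s_p² = [(40−1)·40.4² + (23−1)·50.1²]/(40+23−2) = 1948.76
t = (419 − 407)/√[1948.76·(1/40 + 1/23)] = 1.039
df = n₁ + n₂ − 2 = 61
Two-sided p-value ≈ 0.303
Since p ≈ 0.303 > α = 0.01, fail to reject H0; the data do not provide sufficient evidence against H0.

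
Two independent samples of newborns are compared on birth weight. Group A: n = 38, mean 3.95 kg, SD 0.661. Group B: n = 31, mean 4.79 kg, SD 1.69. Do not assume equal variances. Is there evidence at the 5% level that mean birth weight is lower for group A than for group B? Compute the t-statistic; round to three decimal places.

-2.609

Let group 1 = group A, group 2 = group B. H0: μ_1 = μ_2; H1: μ_1 < μ_2 (Welch's two-sample t-test, left-tailed).
t = (x̄_1 − x̄_2)/√(s_1²/n_1 + s_2²/n_2) = (3.95 − 4.79)/√(0.661²/38 + 1.69²/31) = -2.609
Welch–Satterthwaite df ≈ 37.48
p-value = P(T ≤ -2.609) ≈ 0.0065
Since p ≈ 0.0065 < α = 0.05, reject H0; the evidence is statistically significant.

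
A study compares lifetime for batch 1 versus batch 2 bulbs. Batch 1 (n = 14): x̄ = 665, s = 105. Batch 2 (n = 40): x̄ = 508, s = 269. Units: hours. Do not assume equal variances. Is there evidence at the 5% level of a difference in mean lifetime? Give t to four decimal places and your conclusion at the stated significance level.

t = 3.0811; reject H0

Let group 1 = batch 1, group 2 = batch 2. H0: μ_1 = μ_2; H1: μ_1 ≠ μ_2 (Welch's two-sample t-test, two-sided).
t = (x̄_1 − x̄_2)/√(s_1²/n_1 + s_2²/n_2) = (665 − 508)/√(105²/14 + 269²/40) = 3.0811
Welch–Satterthwaite df ≈ 51.22
Two-sided p-value ≈ 0.0033
Since p ≈ 0.0033 < α = 0.05, reject H0; the data support H1.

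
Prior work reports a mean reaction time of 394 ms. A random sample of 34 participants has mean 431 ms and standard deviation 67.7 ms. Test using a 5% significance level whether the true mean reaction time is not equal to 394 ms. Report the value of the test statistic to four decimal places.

H0: μ = 394; H1: μ ≠ 394 (one-sample t-test, two-sided).
t = (x̄ − μ₀)/(s/√n) = (431 − 394)/(67.7/√34) = 3.1868
df = n − 1 = 33
Two-sided p-value ≈ 0.0031
Since p ≈ 0.0031 < α = 0.05, reject H0; the data support H1.

3.1868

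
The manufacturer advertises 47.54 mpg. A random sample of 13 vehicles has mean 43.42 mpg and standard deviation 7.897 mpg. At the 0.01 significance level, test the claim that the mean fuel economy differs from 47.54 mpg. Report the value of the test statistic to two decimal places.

H0: μ = 47.54; H1: μ ≠ 47.54 (one-sample t-test, two-sided).
t = (x̄ − μ₀)/(s/√n) = (43.42 − 47.54)/(7.897/√13) = -1.88
df = n − 1 = 12
Two-sided p-value ≈ 0.0844
Since p ≈ 0.0844 > α = 0.01, fail to reject H0; the evidence is not statistically significant.

-1.88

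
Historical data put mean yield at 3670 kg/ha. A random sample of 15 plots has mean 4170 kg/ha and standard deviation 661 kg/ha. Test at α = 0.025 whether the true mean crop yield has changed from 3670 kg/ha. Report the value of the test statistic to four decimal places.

H0: μ = 3670; H1: μ ≠ 3670 (one-sample t-test, two-sided).
t = (x̄ − μ₀)/(s/√n) = (4170 − 3670)/(661/√15) = 2.9296
df = n − 1 = 14
Two-sided p-value ≈ 0.011
Since p ≈ 0.011 < α = 0.025, reject H0; the data support H1.

2.9296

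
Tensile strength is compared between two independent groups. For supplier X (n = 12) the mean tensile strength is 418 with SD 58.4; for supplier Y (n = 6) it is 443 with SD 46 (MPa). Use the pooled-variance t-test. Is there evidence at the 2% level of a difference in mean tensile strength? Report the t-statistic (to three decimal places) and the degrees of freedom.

Let group 1 = supplier X, group 2 = supplier Y. H0: μ_1 = μ_2; H1: μ_1 ≠ μ_2 (two-sample pooled-variance t-test, two-sided).
s_p² = [(12−1)·58.4² + (6−1)·46²]/(12+6−2) = 3006.01
t = (418 − 443)/√[3006.01·(1/12 + 1/6)] = -0.912
df = n₁ + n₂ − 2 = 16
Two-sided p-value ≈ 0.375
Since p ≈ 0.375 > α = 0.02, fail to reject H0; the data do not provide sufficient evidence against H0.

t = -0.912, df = 16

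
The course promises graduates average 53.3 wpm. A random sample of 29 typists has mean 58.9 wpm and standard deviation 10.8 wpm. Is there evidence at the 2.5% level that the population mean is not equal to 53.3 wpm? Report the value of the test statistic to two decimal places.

2.79

H0: μ = 53.3; H1: μ ≠ 53.3 (one-sample t-test, two-sided).
t = (x̄ − μ₀)/(s/√n) = (58.9 − 53.3)/(10.8/√29) = 2.79
df = n − 1 = 28
Two-sided p-value ≈ 0.0093
Since p ≈ 0.0093 < α = 0.025, reject H0; the evidence is statistically significant.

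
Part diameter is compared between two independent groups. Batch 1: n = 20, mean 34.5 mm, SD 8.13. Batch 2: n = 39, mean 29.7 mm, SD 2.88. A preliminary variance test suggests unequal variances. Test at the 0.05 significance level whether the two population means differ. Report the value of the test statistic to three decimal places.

2.559

Let group 1 = batch 1, group 2 = batch 2. H0: μ_1 = μ_2; H1: μ_1 ≠ μ_2 (Welch's two-sample t-test, two-sided).
t = (x̄_1 − x̄_2)/√(s_1²/n_1 + s_2²/n_2) = (34.5 − 29.7)/√(8.13²/20 + 2.88²/39) = 2.559
Welch–Satterthwaite df ≈ 21.48
Two-sided p-value ≈ 0.0181
Since p ≈ 0.0181 < α = 0.05, reject H0; the evidence is statistically significant.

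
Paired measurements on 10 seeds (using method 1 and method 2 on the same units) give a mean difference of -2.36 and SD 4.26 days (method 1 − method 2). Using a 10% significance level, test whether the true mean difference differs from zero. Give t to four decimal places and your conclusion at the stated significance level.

H0: μ_d = 0; H1: μ_d ≠ 0 (paired t-test on the differences, two-sided).
t = d̄/(s_d/√n) = -2.36/(4.26/√10) = -1.7519
df = n − 1 = 9
Two-sided p-value ≈ 0.1137
Since p ≈ 0.1137 > α = 0.1, fail to reject H0; the evidence is not statistically significant.

t = -1.7519; fail to reject H0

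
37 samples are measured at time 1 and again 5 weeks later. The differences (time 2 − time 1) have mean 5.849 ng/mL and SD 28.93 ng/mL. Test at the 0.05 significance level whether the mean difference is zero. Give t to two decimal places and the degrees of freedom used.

t = 1.23, df = 36

H0: μ_d = 0; H1: μ_d ≠ 0 (paired t-test on the differences, two-sided).
t = d̄/(s_d/√n) = 5.849/(28.93/√37) = 1.23
df = n − 1 = 36
Two-sided p-value ≈ 0.227
Since p ≈ 0.227 > α = 0.05, fail to reject H0; the data do not provide sufficient evidence against H0.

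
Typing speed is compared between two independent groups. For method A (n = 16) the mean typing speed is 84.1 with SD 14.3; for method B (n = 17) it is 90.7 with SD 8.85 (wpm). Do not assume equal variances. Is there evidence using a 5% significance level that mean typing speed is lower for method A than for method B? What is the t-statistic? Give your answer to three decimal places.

Let group 1 = method A, group 2 = method B. H0: μ_1 = μ_2; H1: μ_1 < μ_2 (Welch's two-sample t-test, left-tailed).
t = (x̄_1 − x̄_2)/√(s_1²/n_1 + s_2²/n_2) = (84.1 − 90.7)/√(14.3²/16 + 8.85²/17) = -1.583
Welch–Satterthwaite df ≈ 24.75
p-value = P(T ≤ -1.583) ≈ 0.063
Since p ≈ 0.063 > α = 0.05, fail to reject H0; the data do not provide sufficient evidence against H0.

-1.583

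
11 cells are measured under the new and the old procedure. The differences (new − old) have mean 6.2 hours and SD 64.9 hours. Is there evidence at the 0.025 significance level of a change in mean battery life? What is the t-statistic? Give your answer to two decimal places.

H0: μ_d = 0; H1: μ_d ≠ 0 (paired t-test on the differences, two-sided).
t = d̄/(s_d/√n) = 6.2/(64.9/√11) = 0.32
df = n − 1 = 10
Two-sided p-value ≈ 0.7579
Since p ≈ 0.7579 > α = 0.025, fail to reject H0; the data do not provide sufficient evidence against H0.

0.32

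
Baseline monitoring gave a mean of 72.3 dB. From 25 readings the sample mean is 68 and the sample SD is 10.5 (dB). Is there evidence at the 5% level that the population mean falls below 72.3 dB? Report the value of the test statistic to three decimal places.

-2.048

H0: μ = 72.3; H1: μ < 72.3 (one-sample t-test, left-tailed).
t = (x̄ − μ₀)/(s/√n) = (68 − 72.3)/(10.5/√25) = -2.048
df = n − 1 = 24
p-value = P(T ≤ -2.048) ≈ 0.0258
Since p ≈ 0.0258 < α = 0.05, reject H0; the data support H1.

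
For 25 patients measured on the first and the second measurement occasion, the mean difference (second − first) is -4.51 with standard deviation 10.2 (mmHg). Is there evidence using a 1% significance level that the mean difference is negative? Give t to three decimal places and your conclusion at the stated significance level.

t = -2.211; fail to reject H0

H0: μ_d = 0; H1: μ_d < 0 (paired t-test on the differences, left-tailed).
t = d̄/(s_d/√n) = -4.51/(10.2/√25) = -2.211
df = n − 1 = 24
p-value = P(T ≤ -2.211) ≈ 0.018
Since p ≈ 0.018 > α = 0.01, fail to reject H0; the evidence is not statistically significant.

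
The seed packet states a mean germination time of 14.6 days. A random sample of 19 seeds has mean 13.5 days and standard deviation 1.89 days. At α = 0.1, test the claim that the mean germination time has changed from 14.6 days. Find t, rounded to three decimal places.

H0: μ = 14.6; H1: μ ≠ 14.6 (one-sample t-test, two-sided).
t = (x̄ − μ₀)/(s/√n) = (13.5 − 14.6)/(1.89/√19) = -2.537
df = n − 1 = 18
Two-sided p-value ≈ 0.021
Since p ≈ 0.021 < α = 0.1, reject H0; the evidence is statistically significant.

-2.537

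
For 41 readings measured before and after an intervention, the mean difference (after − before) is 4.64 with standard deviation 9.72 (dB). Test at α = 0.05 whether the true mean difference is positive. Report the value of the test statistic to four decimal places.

H0: μ_d = 0; H1: μ_d > 0 (paired t-test on the differences, right-tailed).
t = d̄/(s_d/√n) = 4.64/(9.72/√41) = 3.0566
df = n − 1 = 40
p-value = P(T ≥ 3.0566) ≈ 0.0020
Since p ≈ 0.0020 < α = 0.05, reject H0; the evidence is statistically significant.

3.0566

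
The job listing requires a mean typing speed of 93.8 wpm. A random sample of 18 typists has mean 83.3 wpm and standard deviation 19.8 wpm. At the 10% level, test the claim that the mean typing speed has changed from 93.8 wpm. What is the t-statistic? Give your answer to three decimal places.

H0: μ = 93.8; H1: μ ≠ 93.8 (one-sample t-test, two-sided).
t = (x̄ − μ₀)/(s/√n) = (83.3 − 93.8)/(19.8/√18) = -2.250
df = n − 1 = 17
Two-sided p-value ≈ 0.038
Since p ≈ 0.038 < α = 0.1, reject H0; the evidence is statistically significant.

-2.250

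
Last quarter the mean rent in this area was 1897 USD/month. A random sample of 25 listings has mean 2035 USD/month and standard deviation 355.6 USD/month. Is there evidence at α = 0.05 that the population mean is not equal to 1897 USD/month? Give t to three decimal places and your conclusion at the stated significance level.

t = 1.940; fail to reject H0

H0: μ = 1897; H1: μ ≠ 1897 (one-sample t-test, two-sided).
t = (x̄ − μ₀)/(s/√n) = (2035 − 1897)/(355.6/√25) = 1.940
df = n − 1 = 24
Two-sided p-value ≈ 0.064
Since p ≈ 0.064 > α = 0.05, fail to reject H0; the evidence is not statistically significant.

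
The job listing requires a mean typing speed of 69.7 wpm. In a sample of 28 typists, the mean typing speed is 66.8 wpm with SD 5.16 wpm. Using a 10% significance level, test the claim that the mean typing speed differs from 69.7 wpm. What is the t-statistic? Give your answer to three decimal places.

-2.974

H0: μ = 69.7; H1: μ ≠ 69.7 (one-sample t-test, two-sided).
t = (x̄ − μ₀)/(s/√n) = (66.8 − 69.7)/(5.16/√28) = -2.974
df = n − 1 = 27
Two-sided p-value ≈ 0.006
Since p ≈ 0.006 < α = 0.1, reject H0; the evidence is statistically significant.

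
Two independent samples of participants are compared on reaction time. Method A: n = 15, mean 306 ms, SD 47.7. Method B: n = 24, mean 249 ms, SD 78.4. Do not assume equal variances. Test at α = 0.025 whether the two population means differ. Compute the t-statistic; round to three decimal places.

2.823

Let group 1 = method A, group 2 = method B. H0: μ_1 = μ_2; H1: μ_1 ≠ μ_2 (Welch's two-sample t-test, two-sided).
t = (x̄_1 − x̄_2)/√(s_1²/n_1 + s_2²/n_2) = (306 − 249)/√(47.7²/15 + 78.4²/24) = 2.823
Welch–Satterthwaite df ≈ 36.99
Two-sided p-value ≈ 0.0076
Since p ≈ 0.0076 < α = 0.025, reject H0; the evidence is statistically significant.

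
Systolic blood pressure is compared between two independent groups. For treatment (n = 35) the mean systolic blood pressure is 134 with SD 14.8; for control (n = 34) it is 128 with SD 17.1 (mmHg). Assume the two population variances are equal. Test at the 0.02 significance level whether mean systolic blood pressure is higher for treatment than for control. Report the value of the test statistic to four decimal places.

1.5598

Let group 1 = treatment, group 2 = control. H0: μ_1 = μ_2; H1: μ_1 > μ_2 (two-sample pooled-variance t-test, right-tailed).
s_p² = [(35−1)·14.8² + (34−1)·17.1²]/(35+34−2) = 255.177
t = (134 − 128)/√[255.177·(1/35 + 1/34)] = 1.5598
df = n₁ + n₂ − 2 = 67
p-value = P(T ≥ 1.5598) ≈ 0.062
Since p ≈ 0.062 > α = 0.02, fail to reject H0; the evidence is not statistically significant.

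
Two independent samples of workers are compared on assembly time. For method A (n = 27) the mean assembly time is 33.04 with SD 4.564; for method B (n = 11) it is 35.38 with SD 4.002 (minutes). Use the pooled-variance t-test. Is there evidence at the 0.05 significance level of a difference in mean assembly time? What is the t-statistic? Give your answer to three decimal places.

-1.482

Let group 1 = method A, group 2 = method B. H0: μ_1 = μ_2; H1: μ_1 ≠ μ_2 (two-sample pooled-variance t-test, two-sided).
s_p² = [(27−1)·4.564² + (11−1)·4.002²]/(27+11−2) = 19.4928
t = (33.04 − 35.38)/√[19.4928·(1/27 + 1/11)] = -1.482
df = n₁ + n₂ − 2 = 36
Two-sided p-value ≈ 0.1471
Since p ≈ 0.1471 > α = 0.05, fail to reject H0; the evidence is not statistically significant.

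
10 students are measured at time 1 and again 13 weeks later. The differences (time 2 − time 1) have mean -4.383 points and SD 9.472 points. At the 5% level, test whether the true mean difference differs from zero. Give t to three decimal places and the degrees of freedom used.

H0: μ_d = 0; H1: μ_d ≠ 0 (paired t-test on the differences, two-sided).
t = d̄/(s_d/√n) = -4.383/(9.472/√10) = -1.463
df = n − 1 = 9
Two-sided p-value ≈ 0.1774
Since p ≈ 0.1774 > α = 0.05, fail to reject H0; the data do not provide sufficient evidence against H0.

t = -1.463, df = 9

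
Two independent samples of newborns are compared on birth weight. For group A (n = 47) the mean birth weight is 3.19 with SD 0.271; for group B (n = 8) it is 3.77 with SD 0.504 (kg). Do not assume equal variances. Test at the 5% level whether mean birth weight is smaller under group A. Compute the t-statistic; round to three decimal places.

Let group 1 = group A, group 2 = group B. H0: μ_1 = μ_2; H1: μ_1 < μ_2 (Welch's two-sample t-test, left-tailed).
t = (x̄_1 − x̄_2)/√(s_1²/n_1 + s_2²/n_2) = (3.19 − 3.77)/√(0.271²/47 + 0.504²/8) = -3.178
Welch–Satterthwaite df ≈ 7.70
p-value = P(T ≤ -3.178) ≈ 0.0068
Since p ≈ 0.0068 < α = 0.05, reject H0; the data support H1.

-3.178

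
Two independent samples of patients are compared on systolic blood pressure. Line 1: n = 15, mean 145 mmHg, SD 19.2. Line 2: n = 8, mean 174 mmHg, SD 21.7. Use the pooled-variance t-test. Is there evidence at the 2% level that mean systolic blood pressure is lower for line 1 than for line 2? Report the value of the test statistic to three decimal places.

-3.301

Let group 1 = line 1, group 2 = line 2. H0: μ_1 = μ_2; H1: μ_1 < μ_2 (two-sample pooled-variance t-test, left-tailed).
s_p² = [(15−1)·19.2² + (8−1)·21.7²]/(15+8−2) = 402.723
t = (145 − 174)/√[402.723·(1/15 + 1/8)] = -3.301
df = n₁ + n₂ − 2 = 21
p-value = P(T ≤ -3.301) ≈ 0.0017
Since p ≈ 0.0017 < α = 0.02, reject H0; the evidence is statistically significant.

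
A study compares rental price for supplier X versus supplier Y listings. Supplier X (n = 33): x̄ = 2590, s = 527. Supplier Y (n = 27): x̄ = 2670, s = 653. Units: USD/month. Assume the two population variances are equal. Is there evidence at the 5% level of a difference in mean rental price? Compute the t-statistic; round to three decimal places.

Let group 1 = supplier X, group 2 = supplier Y. H0: μ_1 = μ_2; H1: μ_1 ≠ μ_2 (two-sample pooled-variance t-test, two-sided).
s_p² = [(33−1)·527² + (27−1)·653²]/(33+27−2) = 344379
t = (2590 − 2670)/√[344379·(1/33 + 1/27)] = -0.525
df = n₁ + n₂ − 2 = 58
Two-sided p-value ≈ 0.601
Since p ≈ 0.601 > α = 0.05, fail to reject H0; the data do not provide sufficient evidence against H0.

-0.525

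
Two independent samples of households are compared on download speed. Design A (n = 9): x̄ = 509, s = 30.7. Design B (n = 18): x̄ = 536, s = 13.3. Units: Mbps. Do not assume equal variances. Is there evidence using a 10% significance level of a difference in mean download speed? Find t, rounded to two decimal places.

Let group 1 = design A, group 2 = design B. H0: μ_1 = μ_2; H1: μ_1 ≠ μ_2 (Welch's two-sample t-test, two-sided).
t = (x̄_1 − x̄_2)/√(s_1²/n_1 + s_2²/n_2) = (509 − 536)/√(30.7²/9 + 13.3²/18) = -2.52
Welch–Satterthwaite df ≈ 9.53
Two-sided p-value ≈ 0.0313
Since p ≈ 0.0313 < α = 0.1, reject H0; the data support H1.

-2.52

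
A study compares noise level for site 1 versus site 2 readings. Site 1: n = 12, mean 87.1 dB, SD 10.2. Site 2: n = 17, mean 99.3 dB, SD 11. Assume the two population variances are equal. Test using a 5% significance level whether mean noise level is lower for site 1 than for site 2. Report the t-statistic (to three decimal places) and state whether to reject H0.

Let group 1 = site 1, group 2 = site 2. H0: μ_1 = μ_2; H1: μ_1 < μ_2 (two-sample pooled-variance t-test, left-tailed).
s_p² = [(12−1)·10.2² + (17−1)·11²]/(12+17−2) = 114.09
t = (87.1 − 99.3)/√[114.09·(1/12 + 1/17)] = -3.029
df = n₁ + n₂ − 2 = 27
p-value = P(T ≤ -3.029) ≈ 0.003
Since p ≈ 0.003 < α = 0.05, reject H0; the data support H1.

t = -3.029; reject H0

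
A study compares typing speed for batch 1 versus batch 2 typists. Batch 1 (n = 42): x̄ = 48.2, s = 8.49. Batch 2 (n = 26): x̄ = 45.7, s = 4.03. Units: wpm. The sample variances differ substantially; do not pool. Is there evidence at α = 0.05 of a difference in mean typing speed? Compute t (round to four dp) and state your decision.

Let group 1 = batch 1, group 2 = batch 2. H0: μ_1 = μ_2; H1: μ_1 ≠ μ_2 (Welch's two-sample t-test, two-sided).
t = (x̄_1 − x̄_2)/√(s_1²/n_1 + s_2²/n_2) = (48.2 − 45.7)/√(8.49²/42 + 4.03²/26) = 1.6340
Welch–Satterthwaite df ≈ 62.66
Two-sided p-value ≈ 0.107
Since p ≈ 0.107 > α = 0.05, fail to reject H0; the data do not provide sufficient evidence against H0.

t = 1.6340; fail to reject H0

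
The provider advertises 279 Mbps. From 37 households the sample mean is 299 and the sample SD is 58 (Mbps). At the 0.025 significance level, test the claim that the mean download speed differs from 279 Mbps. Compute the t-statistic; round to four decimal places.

H0: μ = 279; H1: μ ≠ 279 (one-sample t-test, two-sided).
t = (x̄ − μ₀)/(s/√n) = (299 − 279)/(58/√37) = 2.0975
df = n − 1 = 36
Two-sided p-value ≈ 0.0430
Since p ≈ 0.0430 > α = 0.025, fail to reject H0; the data do not provide sufficient evidence against H0.

2.0975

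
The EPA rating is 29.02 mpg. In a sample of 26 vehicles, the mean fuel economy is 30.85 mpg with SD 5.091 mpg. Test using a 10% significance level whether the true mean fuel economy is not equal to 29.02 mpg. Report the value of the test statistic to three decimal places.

1.833

H0: μ = 29.02; H1: μ ≠ 29.02 (one-sample t-test, two-sided).
t = (x̄ − μ₀)/(s/√n) = (30.85 − 29.02)/(5.091/√26) = 1.833
df = n − 1 = 25
Two-sided p-value ≈ 0.0788
Since p ≈ 0.0788 < α = 0.1, reject H0; the data support H1.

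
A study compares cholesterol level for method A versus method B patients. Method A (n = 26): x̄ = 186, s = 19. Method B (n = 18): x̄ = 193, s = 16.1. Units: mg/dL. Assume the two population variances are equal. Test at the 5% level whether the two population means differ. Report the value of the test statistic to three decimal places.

-1.277

Let group 1 = method A, group 2 = method B. H0: μ_1 = μ_2; H1: μ_1 ≠ μ_2 (two-sample pooled-variance t-test, two-sided).
s_p² = [(26−1)·19² + (18−1)·16.1²]/(26+18−2) = 319.799
t = (186 − 193)/√[319.799·(1/26 + 1/18)] = -1.277
df = n₁ + n₂ − 2 = 42
Two-sided p-value ≈ 0.2088
Since p ≈ 0.2088 > α = 0.05, fail to reject H0; the data do not provide sufficient evidence against H0.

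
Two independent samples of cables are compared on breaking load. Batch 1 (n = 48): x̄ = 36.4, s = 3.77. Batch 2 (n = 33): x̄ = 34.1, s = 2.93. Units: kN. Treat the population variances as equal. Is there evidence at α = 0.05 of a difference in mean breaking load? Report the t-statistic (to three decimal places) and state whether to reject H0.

Let group 1 = batch 1, group 2 = batch 2. H0: μ_1 = μ_2; H1: μ_1 ≠ μ_2 (two-sample pooled-variance t-test, two-sided).
s_p² = [(48−1)·3.77² + (33−1)·2.93²]/(48+33−2) = 11.9332
t = (36.4 − 34.1)/√[11.9332·(1/48 + 1/33)] = 2.944
df = n₁ + n₂ − 2 = 79
Two-sided p-value ≈ 0.0042
Since p ≈ 0.0042 < α = 0.05, reject H0; the data support H1.

t = 2.944; reject H0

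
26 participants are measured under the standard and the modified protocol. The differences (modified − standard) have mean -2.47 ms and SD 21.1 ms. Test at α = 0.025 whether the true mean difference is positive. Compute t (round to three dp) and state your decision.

t = -0.597; fail to reject H0

H0: μ_d = 0; H1: μ_d > 0 (paired t-test on the differences, right-tailed).
t = d̄/(s_d/√n) = -2.47/(21.1/√26) = -0.597
df = n − 1 = 25
p-value = P(T ≥ -0.597) ≈ 0.722
Since p ≈ 0.722 > α = 0.025, fail to reject H0; the data do not provide sufficient evidence against H0.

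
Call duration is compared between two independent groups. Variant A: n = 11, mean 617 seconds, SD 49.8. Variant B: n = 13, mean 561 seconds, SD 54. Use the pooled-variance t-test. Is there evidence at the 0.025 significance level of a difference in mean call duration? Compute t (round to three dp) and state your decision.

Let group 1 = variant A, group 2 = variant B. H0: μ_1 = μ_2; H1: μ_1 ≠ μ_2 (two-sample pooled-variance t-test, two-sided).
s_p² = [(11−1)·49.8² + (13−1)·54²]/(11+13−2) = 2717.84
t = (617 − 561)/√[2717.84·(1/11 + 1/13)] = 2.622
df = n₁ + n₂ − 2 = 22
Two-sided p-value ≈ 0.0156
Since p ≈ 0.0156 < α = 0.025, reject H0; the evidence is statistically significant.

t = 2.622; reject H0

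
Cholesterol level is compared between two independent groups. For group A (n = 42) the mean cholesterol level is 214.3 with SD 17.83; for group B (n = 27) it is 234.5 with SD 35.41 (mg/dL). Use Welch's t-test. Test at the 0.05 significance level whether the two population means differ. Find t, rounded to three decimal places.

-2.749

Let group 1 = group A, group 2 = group B. H0: μ_1 = μ_2; H1: μ_1 ≠ μ_2 (Welch's two-sample t-test, two-sided).
t = (x̄_1 − x̄_2)/√(s_1²/n_1 + s_2²/n_2) = (214.3 − 234.5)/√(17.83²/42 + 35.41²/27) = -2.749
Welch–Satterthwaite df ≈ 34.58
Two-sided p-value ≈ 0.009
Since p ≈ 0.009 < α = 0.05, reject H0; the evidence is statistically significant.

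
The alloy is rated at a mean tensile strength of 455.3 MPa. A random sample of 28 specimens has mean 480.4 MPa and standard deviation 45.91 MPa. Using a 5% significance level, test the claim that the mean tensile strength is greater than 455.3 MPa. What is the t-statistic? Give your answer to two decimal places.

2.89

H0: μ = 455.3; H1: μ > 455.3 (one-sample t-test, right-tailed).
t = (x̄ − μ₀)/(s/√n) = (480.4 − 455.3)/(45.91/√28) = 2.89
df = n − 1 = 27
p-value = P(T ≥ 2.89) ≈ 0.004
Since p ≈ 0.004 < α = 0.05, reject H0; the data support H1.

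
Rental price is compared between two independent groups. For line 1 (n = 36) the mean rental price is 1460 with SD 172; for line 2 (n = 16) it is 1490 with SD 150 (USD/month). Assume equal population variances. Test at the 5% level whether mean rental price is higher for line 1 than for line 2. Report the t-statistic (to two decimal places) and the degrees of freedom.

t = -0.60, df = 50

Let group 1 = line 1, group 2 = line 2. H0: μ_1 = μ_2; H1: μ_1 > μ_2 (two-sample pooled-variance t-test, right-tailed).
s_p² = [(36−1)·172² + (16−1)·150²]/(36+16−2) = 27458.8
t = (1460 − 1490)/√[27458.8·(1/36 + 1/16)] = -0.60
df = n₁ + n₂ − 2 = 50
p-value = P(T ≥ -0.60) ≈ 0.7252
Since p ≈ 0.7252 > α = 0.05, fail to reject H0; the data do not provide sufficient evidence against H0.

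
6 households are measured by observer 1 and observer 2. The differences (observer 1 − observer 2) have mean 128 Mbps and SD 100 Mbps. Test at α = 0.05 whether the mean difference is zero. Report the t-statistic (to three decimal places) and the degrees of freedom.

H0: μ_d = 0; H1: μ_d ≠ 0 (paired t-test on the differences, two-sided).
t = d̄/(s_d/√n) = 128/(100/√6) = 3.135
df = n − 1 = 5
Two-sided p-value ≈ 0.0258
Since p ≈ 0.0258 < α = 0.05, reject H0; the data support H1.

t = 3.135, df = 5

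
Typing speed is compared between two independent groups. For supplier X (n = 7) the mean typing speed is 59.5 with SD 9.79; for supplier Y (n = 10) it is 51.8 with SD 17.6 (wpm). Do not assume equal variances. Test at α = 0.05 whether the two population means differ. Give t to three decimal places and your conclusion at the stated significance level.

Let group 1 = supplier X, group 2 = supplier Y. H0: μ_1 = μ_2; H1: μ_1 ≠ μ_2 (Welch's two-sample t-test, two-sided).
t = (x̄_1 − x̄_2)/√(s_1²/n_1 + s_2²/n_2) = (59.5 − 51.8)/√(9.79²/7 + 17.6²/10) = 1.152
Welch–Satterthwaite df ≈ 14.47
Two-sided p-value ≈ 0.268
Since p ≈ 0.268 > α = 0.05, fail to reject H0; the data do not provide sufficient evidence against H0.

t = 1.152; fail to reject H0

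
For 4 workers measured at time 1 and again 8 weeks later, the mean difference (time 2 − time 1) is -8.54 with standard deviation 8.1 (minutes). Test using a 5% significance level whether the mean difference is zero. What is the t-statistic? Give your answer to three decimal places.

H0: μ_d = 0; H1: μ_d ≠ 0 (paired t-test on the differences, two-sided).
t = d̄/(s_d/√n) = -8.54/(8.1/√4) = -2.109
df = n − 1 = 3
Two-sided p-value ≈ 0.1255
Since p ≈ 0.1255 > α = 0.05, fail to reject H0; the evidence is not statistically significant.

-2.109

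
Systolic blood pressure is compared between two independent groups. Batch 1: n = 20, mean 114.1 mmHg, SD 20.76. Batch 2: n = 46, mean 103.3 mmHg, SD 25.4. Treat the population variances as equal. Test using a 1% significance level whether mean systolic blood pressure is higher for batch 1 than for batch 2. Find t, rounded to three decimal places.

Let group 1 = batch 1, group 2 = batch 2. H0: μ_1 = μ_2; H1: μ_1 > μ_2 (two-sample pooled-variance t-test, right-tailed).
s_p² = [(20−1)·20.76² + (46−1)·25.4²]/(20+46−2) = 581.575
t = (114.1 − 103.3)/√[581.575·(1/20 + 1/46)] = 1.672
df = n₁ + n₂ − 2 = 64
p-value = P(T ≥ 1.672) ≈ 0.0497
Since p ≈ 0.0497 > α = 0.01, fail to reject H0; the data do not provide sufficient evidence against H0.

1.672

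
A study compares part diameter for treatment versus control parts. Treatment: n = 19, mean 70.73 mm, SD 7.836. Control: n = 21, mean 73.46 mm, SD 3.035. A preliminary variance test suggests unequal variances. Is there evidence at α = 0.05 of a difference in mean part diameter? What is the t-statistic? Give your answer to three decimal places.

Let group 1 = treatment, group 2 = control. H0: μ_1 = μ_2; H1: μ_1 ≠ μ_2 (Welch's two-sample t-test, two-sided).
t = (x̄_1 − x̄_2)/√(s_1²/n_1 + s_2²/n_2) = (70.73 − 73.46)/√(7.836²/19 + 3.035²/21) = -1.425
Welch–Satterthwaite df ≈ 22.84
Two-sided p-value ≈ 0.1677
Since p ≈ 0.1677 > α = 0.05, fail to reject H0; the data do not provide sufficient evidence against H0.

-1.425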